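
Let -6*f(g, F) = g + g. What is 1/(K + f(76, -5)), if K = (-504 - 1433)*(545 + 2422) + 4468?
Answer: -3/17227909 ≈ -1.7414e-7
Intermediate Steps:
f(g, F) = -g/3 (f(g, F) = -(g + g)/6 = -g/3)
K = -5742611 (K = -1937*2967 + 4468 = -5747079 + 4468 = -5742611)
1/(K + f(76, -5)) = 1/(-5742611 - ⅓*76) = 1/(-5742611 - 76/3) = 1/(-17227909/3) = -3/17227909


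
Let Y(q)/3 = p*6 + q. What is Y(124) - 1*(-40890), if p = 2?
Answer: 41298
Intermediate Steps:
Y(q) = 36 + 3*q (Y(q) = 3*(2*6 + q) = 3*(12 + q) = 36 + 3*q)
Y(124) - 1*(-40890) = (36 + 3*124) - 1*(-40890) = (36 + 372) + 40890 = 408 + 40890 = 41298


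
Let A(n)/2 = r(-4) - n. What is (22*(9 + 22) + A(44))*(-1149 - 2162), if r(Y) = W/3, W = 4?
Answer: -5926690/3 ≈ -1.9756e+6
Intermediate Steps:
r(Y) = 4/3
A(n) = 8/3 - 2*n (A(n) = 2*(4/3 - n) = 8/3 - 2*n)
(22*(9 + 22) + A(44))*(-1149 - 2162) = (22*(9 + 22) + (8/3 - 2*44))*(-1149 - 2162) = (22*31 + (8/3 - 88))*(-3311) = (682 - 256/3)*(-3311) = (1790/3)*(-3311) = -5926690/3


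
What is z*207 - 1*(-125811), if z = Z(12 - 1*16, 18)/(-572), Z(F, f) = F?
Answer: 17991180/143 ≈ 1.2581e+5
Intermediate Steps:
z = 1/143 (z = (12 - 1*16)/(-572) = (12 - 16)*(-1/572) = -4*(-1/572) = 1/143 ≈ 0.0069930)
z*207 - 1*(-125811) = (1/143)*207 - 1*(-125811) = 207/143 + 125811 = 17991180/143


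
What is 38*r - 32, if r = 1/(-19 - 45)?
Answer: -1043/32 ≈ -32.594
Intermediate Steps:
r = -1/64 (r = 1/(-64) = -1/64 ≈ -0.015625)
38*r - 32 = 38*(-1/64) - 32 = -19/32 - 32 = -1043/32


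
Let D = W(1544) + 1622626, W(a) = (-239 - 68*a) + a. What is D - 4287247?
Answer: -2768308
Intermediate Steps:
W(a) = -239 - 67*a
D = 1518939 (D = (-239 - 67*1544) + 1622626 = (-239 - 103448) + 1622626 = -103687 + 1622626 = 1518939)
D - 4287247 = 1518939 - 4287247 = -2768308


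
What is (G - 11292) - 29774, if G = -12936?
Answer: -54002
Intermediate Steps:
(G - 11292) - 29774 = (-12936 - 11292) - 29774 = -24228 - 29774 = -54002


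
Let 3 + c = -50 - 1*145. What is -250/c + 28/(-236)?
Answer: 6682/5841 ≈ 1.1440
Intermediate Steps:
c = -198 (c = -3 + (-50 - 1*145) = -3 + (-50 - 145) = -3 - 195 = -198)
-250/c + 28/(-236) = -250/(-198) + 28/(-236) = -250*(-1/198) + 28*(-1/236) = 125/99 - 7/59 = 6682/5841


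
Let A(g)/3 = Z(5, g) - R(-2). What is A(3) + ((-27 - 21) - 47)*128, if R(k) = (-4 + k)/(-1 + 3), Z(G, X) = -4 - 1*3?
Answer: -12172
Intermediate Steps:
Z(G, X) = -7 (Z(G, X) = -4 - 3 = -7)
R(k) = -2 + k/2 (R(k) = (-4 + k)/2 = (-4 + k)*(½) = -2 + k/2)
A(g) = -12 (A(g) = 3*(-7 - (-2 + (½)*(-2))) = 3*(-7 - (-2 - 1)) = 3*(-7 - 1*(-3)) = 3*(-7 + 3) = 3*(-4) = -12)
A(3) + ((-27 - 21) - 47)*128 = -12 + ((-27 - 21) - 47)*128 = -12 + (-48 - 47)*128 = -12 - 95*128 = -12 - 12160 = -12172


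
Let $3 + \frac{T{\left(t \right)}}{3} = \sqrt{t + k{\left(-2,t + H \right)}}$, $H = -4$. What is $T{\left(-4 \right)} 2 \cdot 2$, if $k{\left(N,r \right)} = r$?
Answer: $-36 + 24 i \sqrt{3} \approx -36.0 + 41.569 i$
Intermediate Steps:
$T{\left(t \right)} = -9 + 3 \sqrt{-4 + 2 t}$ ($T{\left(t \right)} = -9 + 3 \sqrt{t + \left(t - 4\right)} = -9 + 3 \sqrt{t + \left(-4 + t\right)} = -9 + 3 \sqrt{-4 + 2 t}$)
$T{\left(-4 \right)} 2 \cdot 2 = \left(-9 + 3 \sqrt{-4 + 2 \left(-4\right)}\right) 2 \cdot 2 = \left(-9 + 3 \sqrt{-4 - 8}\right) 4 = \left(-9 + 3 \sqrt{-12}\right) 4 = \left(-9 + 3 \cdot 2 i \sqrt{3}\right) 4 = \left(-9 + 6 i \sqrt{3}\right) 4 = -36 + 24 i \sqrt{3}$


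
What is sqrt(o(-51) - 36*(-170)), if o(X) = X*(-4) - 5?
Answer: sqrt(6319) ≈ 79.492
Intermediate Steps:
o(X) = -5 - 4*X (o(X) = -4*X - 5 = -5 - 4*X)
sqrt(o(-51) - 36*(-170)) = sqrt((-5 - 4*(-51)) - 36*(-170)) = sqrt((-5 + 204) + 6120) = sqrt(199 + 6120) = sqrt(6319)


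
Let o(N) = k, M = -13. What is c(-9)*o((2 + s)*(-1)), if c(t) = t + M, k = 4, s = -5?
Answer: -88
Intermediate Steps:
c(t) = -13 + t (c(t) = t - 13 = -13 + t)
o(N) = 4
c(-9)*o((2 + s)*(-1)) = (-13 - 9)*4 = -22*4 = -88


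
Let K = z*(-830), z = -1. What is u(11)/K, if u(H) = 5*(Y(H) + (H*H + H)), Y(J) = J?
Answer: 143/166 ≈ 0.86145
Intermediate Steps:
u(H) = 5*H² + 10*H (u(H) = 5*(H + (H*H + H)) = 5*(H + (H² + H)) = 5*(H + (H + H²)) = 5*(H² + 2*H) = 5*H² + 10*H)
K = 830 (K = -1*(-830) = 830)
u(11)/K = (5*11*(2 + 11))/830 = (5*11*13)*(1/830) = 715*(1/830) = 143/166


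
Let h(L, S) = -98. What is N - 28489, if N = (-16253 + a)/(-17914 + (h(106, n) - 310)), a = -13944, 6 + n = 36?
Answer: -521945261/18322 ≈ -28487.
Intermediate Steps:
n = 30 (n = -6 + 36 = 30)
N = 30197/18322 (N = (-16253 - 13944)/(-17914 + (-98 - 310)) = -30197/(-17914 - 408) = -30197/(-18322) = -30197*(-1/18322) = 30197/18322 ≈ 1.6481)
N - 28489 = 30197/18322 - 28489 = -521945261/18322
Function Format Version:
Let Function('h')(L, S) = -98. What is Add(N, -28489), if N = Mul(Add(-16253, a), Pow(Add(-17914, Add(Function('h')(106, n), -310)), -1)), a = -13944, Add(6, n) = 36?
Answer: Rational(-521945261, 18322) ≈ -28487.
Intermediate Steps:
n = 30 (n = Add(-6, 36) = 30)
N = Rational(30197, 18322) (N = Mul(Add(-16253, -13944), Pow(Add(-17914, Add(-98, -310)), -1)) = Mul(-30197, Pow(Add(-17914, -408), -1)) = Mul(-30197, Pow(-18322, -1)) = Mul(-30197, Rational(-1, 18322)) = Rational(30197, 18322) ≈ 1.6481)
Add(N, -28489) = Add(Rational(30197, 18322), -28489) = Rational(-521945261, 18322)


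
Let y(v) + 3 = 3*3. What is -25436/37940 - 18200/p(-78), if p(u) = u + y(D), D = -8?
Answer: 21521144/85365 ≈ 252.11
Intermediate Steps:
y(v) = 6 (y(v) = -3 + 3*3 = -3 + 9 = 6)
p(u) = 6 + u (p(u) = u + 6 = 6 + u)
-25436/37940 - 18200/p(-78) = -25436/37940 - 18200/(6 - 78) = -25436*1/37940 - 18200/(-72) = -6359/9485 - 18200*(-1/72) = -6359/9485 + 2275/9 = 21521144/85365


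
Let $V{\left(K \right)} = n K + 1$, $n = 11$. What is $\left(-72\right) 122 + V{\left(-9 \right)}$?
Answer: $-8882$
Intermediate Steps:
$V{\left(K \right)} = 1 + 11 K$ ($V{\left(K \right)} = 11 K + 1 = 1 + 11 K$)
$\left(-72\right) 122 + V{\left(-9 \right)} = \left(-72\right) 122 + \left(1 + 11 \left(-9\right)\right) = -8784 + \left(1 - 99\right) = -8784 - 98 = -8882$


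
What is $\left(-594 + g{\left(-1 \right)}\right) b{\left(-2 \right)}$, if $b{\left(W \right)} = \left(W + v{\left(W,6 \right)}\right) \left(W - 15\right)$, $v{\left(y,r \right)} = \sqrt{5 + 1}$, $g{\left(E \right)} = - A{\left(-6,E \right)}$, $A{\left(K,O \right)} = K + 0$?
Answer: $-19992 + 9996 \sqrt{6} \approx 4493.1$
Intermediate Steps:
$A{\left(K,O \right)} = K$
$g{\left(E \right)} = 6$ ($g{\left(E \right)} = \left(-1\right) \left(-6\right) = 6$)
$v{\left(y,r \right)} = \sqrt{6}$
$b{\left(W \right)} = \left(-15 + W\right) \left(W + \sqrt{6}\right)$ ($b{\left(W \right)} = \left(W + \sqrt{6}\right) \left(W - 15\right) = \left(W + \sqrt{6}\right) \left(-15 + W\right) = \left(-15 + W\right) \left(W + \sqrt{6}\right)$)
$\left(-594 + g{\left(-1 \right)}\right) b{\left(-2 \right)} = \left(-594 + 6\right) \left(\left(-2\right)^{2} - -30 - 15 \sqrt{6} - 2 \sqrt{6}\right) = - 588 \left(4 + 30 - 15 \sqrt{6} - 2 \sqrt{6}\right) = - 588 \left(34 - 17 \sqrt{6}\right) = -19992 + 9996 \sqrt{6}$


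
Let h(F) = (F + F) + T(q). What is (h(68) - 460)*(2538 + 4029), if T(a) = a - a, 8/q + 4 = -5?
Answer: -2127708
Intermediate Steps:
q = -8/9 (q = 8/(-4 - 5) = 8/(-9) = 8*(-⅑) = -8/9 ≈ -0.88889)
T(a) = 0
h(F) = 2*F (h(F) = (F + F) + 0 = 2*F + 0 = 2*F)
(h(68) - 460)*(2538 + 4029) = (2*68 - 460)*(2538 + 4029) = (136 - 460)*6567 = -324*6567 = -2127708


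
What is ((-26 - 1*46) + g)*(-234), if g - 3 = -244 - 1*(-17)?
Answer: 69264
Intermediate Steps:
g = -224 (g = 3 + (-244 - 1*(-17)) = 3 + (-244 + 17) = 3 - 227 = -224)
((-26 - 1*46) + g)*(-234) = ((-26 - 1*46) - 224)*(-234) = ((-26 - 46) - 224)*(-234) = (-72 - 224)*(-234) = -296*(-234) = 69264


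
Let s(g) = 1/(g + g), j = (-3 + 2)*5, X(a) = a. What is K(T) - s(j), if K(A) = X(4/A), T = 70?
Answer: 11/70 ≈ 0.15714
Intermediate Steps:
j = -5 (j = -1*5 = -5)
K(A) = 4/A
s(g) = 1/(2*g)
K(T) - s(j) = 4/70 - 1/(2*(-5)) = 4*(1/70) - (-1)/(2*5) = 2/35 - 1*(-1/10) = 2/35 + 1/10 = 11/70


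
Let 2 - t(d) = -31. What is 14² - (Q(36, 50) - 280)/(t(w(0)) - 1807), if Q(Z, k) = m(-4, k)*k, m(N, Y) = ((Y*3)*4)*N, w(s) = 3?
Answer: 113712/887 ≈ 128.20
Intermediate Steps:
m(N, Y) = 12*N*Y (m(N, Y) = ((3*Y)*4)*N = (12*Y)*N = 12*N*Y)
t(d) = 33 (t(d) = 2 - 1*(-31) = 2 + 31 = 33)
Q(Z, k) = -48*k² (Q(Z, k) = (12*(-4)*k)*k = (-48*k)*k = -48*k²)
14² - (Q(36, 50) - 280)/(t(w(0)) - 1807) = 14² - (-48*50² - 280)/(33 - 1807) = 196 - (-48*2500 - 280)/(-1774) = 196 - (-120000 - 280)*(-1)/1774 = 196 - (-120280)*(-1)/1774 = 196 - 1*60140/887 = 196 - 60140/887 = 113712/887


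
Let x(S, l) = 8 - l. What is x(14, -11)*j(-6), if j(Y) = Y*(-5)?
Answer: 570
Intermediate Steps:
j(Y) = -5*Y
x(14, -11)*j(-6) = (8 - 1*(-11))*(-5*(-6)) = (8 + 11)*30 = 19*30 = 570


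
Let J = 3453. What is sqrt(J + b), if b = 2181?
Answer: 3*sqrt(626) ≈ 75.060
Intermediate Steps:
sqrt(J + b) = sqrt(3453 + 2181) = sqrt(5634) = 3*sqrt(626)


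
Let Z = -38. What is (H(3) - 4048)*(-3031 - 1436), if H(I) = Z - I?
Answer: 18265563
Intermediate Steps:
H(I) = -38 - I
(H(3) - 4048)*(-3031 - 1436) = ((-38 - 1*3) - 4048)*(-3031 - 1436) = ((-38 - 3) - 4048)*(-4467) = (-41 - 4048)*(-4467) = -4089*(-4467) = 18265563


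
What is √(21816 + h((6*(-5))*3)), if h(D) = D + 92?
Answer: √21818 ≈ 147.71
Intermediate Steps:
h(D) = 92 + D
√(21816 + h((6*(-5))*3)) = √(21816 + (92 + (6*(-5))*3)) = √(21816 + (92 - 30*3)) = √(21816 + (92 - 90)) = √(21816 + 2) = √21818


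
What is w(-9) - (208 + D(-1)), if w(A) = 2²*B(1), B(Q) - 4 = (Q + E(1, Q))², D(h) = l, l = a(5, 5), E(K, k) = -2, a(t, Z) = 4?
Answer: -192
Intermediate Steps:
l = 4
D(h) = 4
B(Q) = 4 + (-2 + Q)² (B(Q) = 4 + (Q - 2)² = 4 + (-2 + Q)²)
w(A) = 20 (w(A) = 2²*(4 + (-2 + 1)²) = 4*(4 + (-1)²) = 4*(4 + 1) = 4*5 = 20)
w(-9) - (208 + D(-1)) = 20 - (208 + 4) = 20 - 1*212 = 20 - 212 = -192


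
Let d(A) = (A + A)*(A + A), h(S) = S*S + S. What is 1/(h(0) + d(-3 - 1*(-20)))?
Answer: 1/1156 ≈ 0.00086505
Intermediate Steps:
h(S) = S + S² (h(S) = S² + S = S + S²)
d(A) = 4*A² (d(A) = (2*A)*(2*A) = 4*A²)
1/(h(0) + d(-3 - 1*(-20))) = 1/(0*(1 + 0) + 4*(-3 - 1*(-20))²) = 1/(0*1 + 4*(-3 + 20)²) = 1/(0 + 4*17²) = 1/(0 + 4*289) = 1/(0 + 1156) = 1/1156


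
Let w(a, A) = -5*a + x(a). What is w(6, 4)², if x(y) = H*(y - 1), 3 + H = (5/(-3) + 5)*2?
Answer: 1225/9 ≈ 136.11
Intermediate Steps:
H = 11/3 (H = -3 + (5/(-3) + 5)*2 = -3 + (5*(-⅓) + 5)*2 = -3 + (-5/3 + 5)*2 = -3 + (10/3)*2 = -3 + 20/3 = 11/3 ≈ 3.6667)
x(y) = -11/3 + 11*y/3 (x(y) = 11*(y - 1)/3 = 11*(-1 + y)/3 = -11/3 + 11*y/3)
w(a, A) = -11/3 - 4*a/3 (w(a, A) = -5*a + (-11/3 + 11*a/3) = -11/3 - 4*a/3)
w(6, 4)² = (-11/3 - 4/3*6)² = (-11/3 - 8)² = (-35/3)² = 1225/9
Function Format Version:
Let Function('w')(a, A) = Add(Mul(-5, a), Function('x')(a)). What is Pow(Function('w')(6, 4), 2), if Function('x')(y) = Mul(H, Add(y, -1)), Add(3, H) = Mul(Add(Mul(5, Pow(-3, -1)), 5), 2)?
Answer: Rational(1225, 9) ≈ 136.11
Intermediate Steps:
H = Rational(11, 3) (H = Add(-3, Mul(Add(Mul(5, Pow(-3, -1)), 5), 2)) = Add(-3, Mul(Add(Mul(5, Rational(-1, 3)), 5), 2)) = Add(-3, Mul(Add(Rational(-5, 3), 5), 2)) = Add(-3, Mul(Rational(10, 3), 2)) = Add(-3, Rational(20, 3)) = Rational(11, 3) ≈ 3.6667)
Function('x')(y) = Add(Rational(-11, 3), Mul(Rational(11, 3), y)) (Function('x')(y) = Mul(Rational(11, 3), Add(y, -1)) = Mul(Rational(11, 3), Add(-1, y)) = Add(Rational(-11, 3), Mul(Rational(11, 3), y)))
Function('w')(a, A) = Add(Rational(-11, 3), Mul(Rational(-4, 3), a)) (Function('w')(a, A) = Add(Mul(-5, a), Add(Rational(-11, 3), Mul(Rational(11, 3), a))) = Add(Rational(-11, 3), Mul(Rational(-4, 3), a)))
Pow(Function('w')(6, 4), 2) = Pow(Add(Rational(-11, 3), Mul(Rational(-4, 3), 6)), 2) = Pow(Add(Rational(-11, 3), -8), 2) = Pow(Rational(-35, 3), 2) = Rational(1225, 9)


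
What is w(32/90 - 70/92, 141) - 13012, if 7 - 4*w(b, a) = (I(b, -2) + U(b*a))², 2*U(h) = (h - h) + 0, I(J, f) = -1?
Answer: -26021/2 ≈ -13011.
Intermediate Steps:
U(h) = 0 (U(h) = ((h - h) + 0)/2 = (0 + 0)/2 = (½)*0 = 0)
w(b, a) = 3/2 (w(b, a) = 7/4 - (-1 + 0)²/4 = 7/4 - ¼*(-1)² = 7/4 - ¼*1 = 7/4 - ¼ = 3/2)
w(32/90 - 70/92, 141) - 13012 = 3/2 - 13012 = -26021/2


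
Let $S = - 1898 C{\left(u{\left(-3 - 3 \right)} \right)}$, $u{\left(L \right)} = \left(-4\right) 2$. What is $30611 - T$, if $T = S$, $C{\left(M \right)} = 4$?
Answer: $38203$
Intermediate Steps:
$u{\left(L \right)} = -8$
$S = -7592$ ($S = \left(-1898\right) 4 = -7592$)
$T = -7592$
$30611 - T = 30611 - -7592 = 30611 + 7592 = 38203$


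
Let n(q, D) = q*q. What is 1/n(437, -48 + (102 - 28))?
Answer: 1/190969 ≈ 5.2364e-6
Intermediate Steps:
n(q, D) = q²
1/n(437, -48 + (102 - 28)) = 1/(437²) = 1/190969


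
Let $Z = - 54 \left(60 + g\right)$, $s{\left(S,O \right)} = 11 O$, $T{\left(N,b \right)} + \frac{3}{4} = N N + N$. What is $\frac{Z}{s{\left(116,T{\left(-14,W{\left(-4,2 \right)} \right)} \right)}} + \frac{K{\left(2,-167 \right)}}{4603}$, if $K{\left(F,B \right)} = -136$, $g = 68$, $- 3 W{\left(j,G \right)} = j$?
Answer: $- \frac{128348344}{36708925} \approx -3.4964$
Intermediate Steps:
$W{\left(j,G \right)} = - \frac{j}{3}$
$T{\left(N,b \right)} = - \frac{3}{4} + N + N^{2}$ ($T{\left(N,b \right)} = - \frac{3}{4} + \left(N N + N\right) = - \frac{3}{4} + \left(N^{2} + N\right) = - \frac{3}{4} + \left(N + N^{2}\right) = - \frac{3}{4} + N + N^{2}$)
$Z = -6912$ ($Z = - 54 \left(60 + 68\right) = \left(-54\right) 128 = -6912$)
$\frac{Z}{s{\left(116,T{\left(-14,W{\left(-4,2 \right)} \right)} \right)}} + \frac{K{\left(2,-167 \right)}}{4603} = - \frac{6912}{11 \left(- \frac{3}{4} - 14 + \left(-14\right)^{2}\right)} - \frac{136}{4603} = - \frac{6912}{11 \left(- \frac{3}{4} - 14 + 196\right)} - \frac{136}{4603} = - \frac{6912}{11 \cdot \frac{725}{4}} - \frac{136}{4603} = - \frac{6912}{\frac{7975}{4}} - \frac{136}{4603} = \left(-6912\right) \frac{4}{7975} - \frac{136}{4603} = - \frac{27648}{7975} - \frac{136}{4603} = - \frac{128348344}{36708925}$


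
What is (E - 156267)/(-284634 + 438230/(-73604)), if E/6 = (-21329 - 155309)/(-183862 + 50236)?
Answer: 128072642550638/233295842432993 ≈ 0.54897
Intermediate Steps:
E = 176638/22271 (E = 6*((-21329 - 155309)/(-183862 + 50236)) = 6*(-176638/(-133626)) = 6*(-176638*(-1/133626)) = 6*(88319/66813) = 176638/22271 ≈ 7.9313)
(E - 156267)/(-284634 + 438230/(-73604)) = (176638/22271 - 156267)/(-284634 + 438230/(-73604)) = -3480045719/(22271*(-284634 + 438230*(-1/73604))) = -3480045719/(22271*(-284634 - 219115/36802)) = -3480045719/(22271*(-10475319583/36802)) = -3480045719/22271*(-36802/10475319583) = 128072642550638/233295842432993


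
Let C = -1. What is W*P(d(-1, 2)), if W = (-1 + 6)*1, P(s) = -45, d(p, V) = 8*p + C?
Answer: -225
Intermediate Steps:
d(p, V) = -1 + 8*p (d(p, V) = 8*p - 1 = -1 + 8*p)
W = 5 (W = 5*1 = 5)
W*P(d(-1, 2)) = 5*(-45) = -225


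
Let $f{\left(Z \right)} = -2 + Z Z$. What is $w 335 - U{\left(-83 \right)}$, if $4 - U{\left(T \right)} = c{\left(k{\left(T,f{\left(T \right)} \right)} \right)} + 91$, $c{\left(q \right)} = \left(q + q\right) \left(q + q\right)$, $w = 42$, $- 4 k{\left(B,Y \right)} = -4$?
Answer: $14161$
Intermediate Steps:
$f{\left(Z \right)} = -2 + Z^{2}$
$k{\left(B,Y \right)} = 1$ ($k{\left(B,Y \right)} = \left(- \frac{1}{4}\right) \left(-4\right) = 1$)
$c{\left(q \right)} = 4 q^{2}$ ($c{\left(q \right)} = 2 q 2 q = 4 q^{2}$)
$U{\left(T \right)} = -91$ ($U{\left(T \right)} = 4 - \left(4 \cdot 1^{2} + 91\right) = 4 - \left(4 \cdot 1 + 91\right) = 4 - \left(4 + 91\right) = 4 - 95 = -91$)
$w 335 - U{\left(-83 \right)} = 42 \cdot 335 - -91 = 14070 + 91 = 14161$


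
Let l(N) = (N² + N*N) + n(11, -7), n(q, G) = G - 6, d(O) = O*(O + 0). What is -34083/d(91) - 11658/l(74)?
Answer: -67053405/12940837 ≈ -5.1815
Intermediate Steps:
d(O) = O² (d(O) = O*O = O²)
n(q, G) = -6 + G
l(N) = -13 + 2*N² (l(N) = (N² + N*N) + (-6 - 7) = (N² + N²) - 13 = 2*N² - 13 = -13 + 2*N²)
-34083/d(91) - 11658/l(74) = -34083/(91²) - 11658/(-13 + 2*74²) = -34083/8281 - 11658/(-13 + 2*5476) = -34083*1/8281 - 11658/(-13 + 10952) = -4869/1183 - 11658/10939 = -67053405/12940837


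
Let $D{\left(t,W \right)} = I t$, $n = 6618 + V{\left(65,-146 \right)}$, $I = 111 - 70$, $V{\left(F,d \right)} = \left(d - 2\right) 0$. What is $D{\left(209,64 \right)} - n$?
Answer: $1951$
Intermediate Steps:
$V{\left(F,d \right)} = 0$ ($V{\left(F,d \right)} = \left(-2 + d\right) 0 = 0$)
$I = 41$
$n = 6618$ ($n = 6618 + 0 = 6618$)
$D{\left(t,W \right)} = 41 t$
$D{\left(209,64 \right)} - n = 41 \cdot 209 - 6618 = 8569 - 6618 = 1951$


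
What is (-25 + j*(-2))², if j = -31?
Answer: 1369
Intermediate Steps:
(-25 + j*(-2))² = (-25 - 31*(-2))² = (-25 + 62)² = 37² = 1369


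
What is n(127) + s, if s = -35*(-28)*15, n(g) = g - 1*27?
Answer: 14800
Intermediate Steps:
n(g) = -27 + g (n(g) = g - 27 = -27 + g)
s = 14700 (s = 980*15 = 14700)
n(127) + s = (-27 + 127) + 14700 = 100 + 14700 = 14800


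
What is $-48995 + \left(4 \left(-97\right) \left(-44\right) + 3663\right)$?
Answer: $-28260$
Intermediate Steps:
$-48995 + \left(4 \left(-97\right) \left(-44\right) + 3663\right) = -48995 + \left(\left(-388\right) \left(-44\right) + 3663\right) = -48995 + \left(17072 + 3663\right) = -48995 + 20735 = -28260$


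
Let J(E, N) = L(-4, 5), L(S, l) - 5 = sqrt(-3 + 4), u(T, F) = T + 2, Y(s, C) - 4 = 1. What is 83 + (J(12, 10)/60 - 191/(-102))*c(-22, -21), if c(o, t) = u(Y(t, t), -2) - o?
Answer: 35752/255 ≈ 140.20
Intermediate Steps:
Y(s, C) = 5 (Y(s, C) = 4 + 1 = 5)
u(T, F) = 2 + T
c(o, t) = 7 - o (c(o, t) = (2 + 5) - o = 7 - o)
L(S, l) = 6 (L(S, l) = 5 + sqrt(-3 + 4) = 5 + sqrt(1) = 5 + 1 = 6)
J(E, N) = 6
83 + (J(12, 10)/60 - 191/(-102))*c(-22, -21) = 83 + (6/60 - 191/(-102))*(7 - 1*(-22)) = 83 + (6*(1/60) - 191*(-1/102))*(7 + 22) = 83 + (1/10 + 191/102)*29 = 83 + (503/255)*29 = 83 + 14587/255 = 35752/255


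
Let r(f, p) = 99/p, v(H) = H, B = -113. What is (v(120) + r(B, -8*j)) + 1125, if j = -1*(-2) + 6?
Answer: 79581/64 ≈ 1243.5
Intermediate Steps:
j = 8 (j = 2 + 6 = 8)
(v(120) + r(B, -8*j)) + 1125 = (120 + 99/((-8*8))) + 1125 = (120 + 99/(-64)) + 1125 = (120 + 99*(-1/64)) + 1125 = (120 - 99/64) + 1125 = 7581/64 + 1125 = 79581/64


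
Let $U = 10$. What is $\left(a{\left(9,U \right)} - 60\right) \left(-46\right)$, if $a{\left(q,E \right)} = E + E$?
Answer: $1840$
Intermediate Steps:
$a{\left(q,E \right)} = 2 E$
$\left(a{\left(9,U \right)} - 60\right) \left(-46\right) = \left(2 \cdot 10 - 60\right) \left(-46\right) = \left(20 - 60\right) \left(-46\right) = \left(-40\right) \left(-46\right) = 1840$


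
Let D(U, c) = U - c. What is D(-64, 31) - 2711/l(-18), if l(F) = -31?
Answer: -234/31 ≈ -7.5484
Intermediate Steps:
D(-64, 31) - 2711/l(-18) = (-64 - 1*31) - 2711/(-31) = (-64 - 31) - 2711*(-1/31) = -95 + 2711/31 = -234/31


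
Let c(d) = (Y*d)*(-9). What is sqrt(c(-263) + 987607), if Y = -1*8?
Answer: sqrt(968671) ≈ 984.21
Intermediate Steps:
Y = -8
c(d) = 72*d (c(d) = -8*d*(-9) = 72*d)
sqrt(c(-263) + 987607) = sqrt(72*(-263) + 987607) = sqrt(-18936 + 987607) = sqrt(968671)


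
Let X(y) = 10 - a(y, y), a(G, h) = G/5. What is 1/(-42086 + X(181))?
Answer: -5/210561 ≈ -2.3746e-5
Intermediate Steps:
a(G, h) = G/5 (a(G, h) = G*(⅕) = G/5)
X(y) = 10 - y/5
1/(-42086 + X(181)) = 1/(-42086 + (10 - ⅕*181)) = 1/(-42086 + (10 - 181/5)) = 1/(-42086 - 131/5) = 1/(-210561/5) = -5/210561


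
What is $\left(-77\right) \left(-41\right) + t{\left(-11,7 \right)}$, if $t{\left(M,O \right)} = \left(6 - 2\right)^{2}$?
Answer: $3173$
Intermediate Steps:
$t{\left(M,O \right)} = 16$ ($t{\left(M,O \right)} = 4^{2} = 16$)
$\left(-77\right) \left(-41\right) + t{\left(-11,7 \right)} = \left(-77\right) \left(-41\right) + 16 = 3157 + 16 = 3173$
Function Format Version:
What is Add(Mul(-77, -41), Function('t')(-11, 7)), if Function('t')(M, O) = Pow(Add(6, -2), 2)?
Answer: 3173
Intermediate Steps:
Function('t')(M, O) = 16 (Function('t')(M, O) = Pow(4, 2) = 16)
Add(Mul(-77, -41), Function('t')(-11, 7)) = Add(Mul(-77, -41), 16) = Add(3157, 16) = 3173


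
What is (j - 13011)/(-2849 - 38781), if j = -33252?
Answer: 46263/41630 ≈ 1.1113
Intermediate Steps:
(j - 13011)/(-2849 - 38781) = (-33252 - 13011)/(-2849 - 38781) = -46263/(-41630) = -46263*(-1/41630) = 46263/41630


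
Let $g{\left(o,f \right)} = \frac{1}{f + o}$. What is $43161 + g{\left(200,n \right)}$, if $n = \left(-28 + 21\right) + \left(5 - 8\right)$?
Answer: $\frac{8200591}{190} \approx 43161.0$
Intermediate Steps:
$n = -10$ ($n = -7 + \left(5 - 8\right) = -7 - 3 = -10$)
$43161 + g{\left(200,n \right)} = 43161 + \frac{1}{-10 + 200} = 43161 + \frac{1}{190} = \frac{8200591}{190}$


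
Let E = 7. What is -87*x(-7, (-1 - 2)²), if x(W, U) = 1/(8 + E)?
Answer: -29/5 ≈ -5.8000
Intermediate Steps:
x(W, U) = 1/15 (x(W, U) = 1/(8 + 7) = 1/15)
-87*x(-7, (-1 - 2)²) = -87*1/15 = -29/5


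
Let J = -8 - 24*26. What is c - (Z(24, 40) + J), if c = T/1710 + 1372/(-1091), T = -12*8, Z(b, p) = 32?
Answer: 186152524/310935 ≈ 598.69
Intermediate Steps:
J = -632 (J = -8 - 624 = -632)
T = -96
c = -408476/310935 (c = -96/1710 + 1372/(-1091) = -96*1/1710 + 1372*(-1/1091) = -16/285 - 1372/1091 = -408476/310935 ≈ -1.3137)
c - (Z(24, 40) + J) = -408476/310935 - (32 - 632) = -408476/310935 - 1*(-600) = -408476/310935 + 600 = 186152524/310935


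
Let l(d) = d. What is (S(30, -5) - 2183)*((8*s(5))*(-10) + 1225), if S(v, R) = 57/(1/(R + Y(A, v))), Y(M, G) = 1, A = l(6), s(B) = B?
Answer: -1989075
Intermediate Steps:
A = 6
S(v, R) = 57 + 57*R (S(v, R) = 57/(1/(R + 1)) = 57/(1/(1 + R)) = 57*(1 + R) = 57 + 57*R)
(S(30, -5) - 2183)*((8*s(5))*(-10) + 1225) = ((57 + 57*(-5)) - 2183)*((8*5)*(-10) + 1225) = ((57 - 285) - 2183)*(40*(-10) + 1225) = (-228 - 2183)*(-400 + 1225) = -2411*825 = -1989075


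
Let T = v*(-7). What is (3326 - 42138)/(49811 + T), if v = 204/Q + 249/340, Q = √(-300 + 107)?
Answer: -43128239172429680/55344964828100137 + 6406960761600*I*√193/55344964828100137 ≈ -0.77926 + 0.0016082*I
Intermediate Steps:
Q = I*√193 (Q = √(-193) = I*√193 ≈ 13.892*I)
v = 249/340 - 204*I*√193/193 (v = 204/((I*√193)) + 249/340 = 204*(-I*√193/193) + 249*(1/340) = -204*I*√193/193 + 249/340 = 249/340 - 204*I*√193/193 ≈ 0.73235 - 14.684*I)
T = -1743/340 + 1428*I*√193/193 (T = (249/340 - 204*I*√193/193)*(-7) = -1743/340 + 1428*I*√193/193 ≈ -5.1265 + 102.79*I)
(3326 - 42138)/(49811 + T) = (3326 - 42138)/(49811 + (-1743/340 + 1428*I*√193/193)) = -38812/(16933997/340 + 1428*I*√193/193)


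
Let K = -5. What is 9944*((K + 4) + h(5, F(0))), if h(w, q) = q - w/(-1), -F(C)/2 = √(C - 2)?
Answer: 39776 - 19888*I*√2 ≈ 39776.0 - 28126.0*I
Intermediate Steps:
F(C) = -2*√(-2 + C) (F(C) = -2*√(C - 2) = -2*√(-2 + C))
h(w, q) = q + w (h(w, q) = q - w*(-1) = q - (-1)*w = q + w)
9944*((K + 4) + h(5, F(0))) = 9944*((-5 + 4) + (-2*√(-2 + 0) + 5)) = 9944*(-1 + (-2*I*√2 + 5)) = 9944*(-1 + (5 - 2*I*√2)) = 9944*(4 - 2*I*√2) = 39776 - 19888*I*√2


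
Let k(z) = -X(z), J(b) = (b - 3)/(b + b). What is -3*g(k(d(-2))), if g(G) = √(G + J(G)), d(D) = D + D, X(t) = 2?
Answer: -3*I*√3/2 ≈ -2.5981*I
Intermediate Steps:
d(D) = 2*D
J(b) = (-3 + b)/(2*b) (J(b) = (-3 + b)/((2*b)) = (-3 + b)*(1/(2*b)) = (-3 + b)/(2*b))
k(z) = -2 (k(z) = -1*2 = -2)
g(G) = √(G + (-3 + G)/(2*G))
-3*g(k(d(-2))) = -3*√(2 - 6/(-2) + 4*(-2))/2 = -3*√(2 - 6*(-½) - 8)/2 = -3*√(2 + 3 - 8)/2 = -3*√(-3)/2 = -3*I*√3/2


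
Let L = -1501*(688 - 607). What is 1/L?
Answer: -1/121581 ≈ -8.2250e-6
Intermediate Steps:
L = -121581 (L = -1501*81 = -121581)
1/L = 1/(-121581) = -1/121581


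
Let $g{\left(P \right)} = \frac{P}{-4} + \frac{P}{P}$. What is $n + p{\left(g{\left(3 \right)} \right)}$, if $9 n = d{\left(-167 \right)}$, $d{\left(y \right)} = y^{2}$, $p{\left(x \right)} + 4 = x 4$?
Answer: $\frac{27862}{9} \approx 3095.8$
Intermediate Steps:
$g{\left(P \right)} = 1 - \frac{P}{4}$ ($g{\left(P \right)} = P \left(- \frac{1}{4}\right) + 1 = - \frac{P}{4} + 1 = 1 - \frac{P}{4}$)
$p{\left(x \right)} = -4 + 4 x$ ($p{\left(x \right)} = -4 + x 4 = -4 + 4 x$)
$n = \frac{27889}{9}$ ($n = \frac{\left(-167\right)^{2}}{9} = \frac{1}{9} \cdot 27889 = \frac{27889}{9} \approx 3098.8$)
$n + p{\left(g{\left(3 \right)} \right)} = \frac{27889}{9} - \left(4 - 4 \left(1 - \frac{3}{4}\right)\right) = \frac{27889}{9} + \left(-4 + 4 \cdot \frac{1}{4}\right) = \frac{27889}{9} + \left(-4 + 1\right) = \frac{27889}{9} - 3 = \frac{27862}{9}$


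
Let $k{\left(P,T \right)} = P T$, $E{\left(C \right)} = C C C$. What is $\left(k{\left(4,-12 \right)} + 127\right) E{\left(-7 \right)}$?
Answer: $-27097$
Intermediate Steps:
$E{\left(C \right)} = C^{3}$ ($E{\left(C \right)} = C^{2} C = C^{3}$)
$\left(k{\left(4,-12 \right)} + 127\right) E{\left(-7 \right)} = \left(4 \left(-12\right) + 127\right) \left(-7\right)^{3} = \left(-48 + 127\right) \left(-343\right) = 79 \left(-343\right) = -27097$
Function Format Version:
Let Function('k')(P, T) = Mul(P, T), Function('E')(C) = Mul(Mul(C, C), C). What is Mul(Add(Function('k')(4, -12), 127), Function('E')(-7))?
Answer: -27097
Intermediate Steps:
Function('E')(C) = Pow(C, 3) (Function('E')(C) = Mul(Pow(C, 2), C) = Pow(C, 3))
Mul(Add(Function('k')(4, -12), 127), Function('E')(-7)) = Mul(Add(Mul(4, -12), 127), Pow(-7, 3)) = Mul(Add(-48, 127), -343) = Mul(79, -343) = -27097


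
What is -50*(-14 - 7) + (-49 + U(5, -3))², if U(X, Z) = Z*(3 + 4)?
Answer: 5950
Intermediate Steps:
U(X, Z) = 7*Z (U(X, Z) = Z*7 = 7*Z)
-50*(-14 - 7) + (-49 + U(5, -3))² = -50*(-14 - 7) + (-49 + 7*(-3))² = -50*(-21) + (-49 - 21)² = 1050 + (-70)² = 1050 + 4900 = 5950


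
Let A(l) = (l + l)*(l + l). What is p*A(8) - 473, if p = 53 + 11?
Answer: 15911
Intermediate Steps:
A(l) = 4*l² (A(l) = (2*l)*(2*l) = 4*l²)
p = 64
p*A(8) - 473 = 64*(4*8²) - 473 = 64*(4*64) - 473 = 64*256 - 473 = 16384 - 473 = 15911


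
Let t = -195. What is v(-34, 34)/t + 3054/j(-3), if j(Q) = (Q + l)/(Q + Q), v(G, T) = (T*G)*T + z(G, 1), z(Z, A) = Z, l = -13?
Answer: 80819/60 ≈ 1347.0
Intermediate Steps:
v(G, T) = G + G*T**2 (v(G, T) = (T*G)*T + G = (G*T)*T + G = G*T**2 + G = G + G*T**2)
j(Q) = (-13 + Q)/(2*Q) (j(Q) = (Q - 13)/(Q + Q) = (-13 + Q)/((2*Q)) = (-13 + Q)*(1/(2*Q)) = (-13 + Q)/(2*Q))
v(-34, 34)/t + 3054/j(-3) = -34*(1 + 34**2)/(-195) + 3054/(((1/2)*(-13 - 3)/(-3))) = -34*(1 + 1156)*(-1/195) + 3054/(((1/2)*(-1/3)*(-16))) = -34*1157*(-1/195) + 3054/(8/3) = -39338*(-1/195) + 3054*(3/8) = 3026/15 + 4581/4 = 80819/60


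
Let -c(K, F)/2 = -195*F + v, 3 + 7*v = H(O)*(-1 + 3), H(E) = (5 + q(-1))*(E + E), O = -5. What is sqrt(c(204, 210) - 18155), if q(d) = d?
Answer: sqrt(3124667)/7 ≈ 252.52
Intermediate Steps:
H(E) = 8*E (H(E) = (5 - 1)*(E + E) = 4*(2*E) = 8*E)
v = -83/7 (v = -3/7 + ((8*(-5))*(-1 + 3))/7 = -3/7 + (-40*2)/7 = -3/7 + (1/7)*(-80) = -3/7 - 80/7 = -83/7 ≈ -11.857)
c(K, F) = 166/7 + 390*F (c(K, F) = -2*(-195*F - 83/7) = -2*(-83/7 - 195*F) = 166/7 + 390*F)
sqrt(c(204, 210) - 18155) = sqrt((166/7 + 390*210) - 18155) = sqrt((166/7 + 81900) - 18155) = sqrt(573466/7 - 18155) = sqrt(446381/7) = sqrt(3124667)/7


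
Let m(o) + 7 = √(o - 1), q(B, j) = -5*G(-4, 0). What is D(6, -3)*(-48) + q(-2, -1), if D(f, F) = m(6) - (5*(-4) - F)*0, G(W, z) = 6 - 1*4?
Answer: 326 - 48*√5 ≈ 218.67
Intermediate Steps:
G(W, z) = 2 (G(W, z) = 6 - 4 = 2)
q(B, j) = -10 (q(B, j) = -5*2 = -10)
m(o) = -7 + √(-1 + o) (m(o) = -7 + √(o - 1) = -7 + √(-1 + o))
D(f, F) = -7 + √5 (D(f, F) = (-7 + √(-1 + 6)) - (5*(-4) - F)*0 = (-7 + √5) - (-20 - F)*0 = (-7 + √5) - 1*0 = (-7 + √5) + 0 = -7 + √5)
D(6, -3)*(-48) + q(-2, -1) = (-7 + √5)*(-48) - 10 = (336 - 48*√5) - 10 = 326 - 48*√5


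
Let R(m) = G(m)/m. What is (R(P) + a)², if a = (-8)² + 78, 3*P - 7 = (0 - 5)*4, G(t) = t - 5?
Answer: 3511876/169 ≈ 20780.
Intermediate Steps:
G(t) = -5 + t
P = -13/3 (P = 7/3 + ((0 - 5)*4)/3 = 7/3 + (-5*4)/3 = 7/3 + (⅓)*(-20) = 7/3 - 20/3 = -13/3 ≈ -4.3333)
R(m) = (-5 + m)/m
a = 142 (a = 64 + 78 = 142)
(R(P) + a)² = ((-5 - 13/3)/(-13/3) + 142)² = (-3/13*(-28/3) + 142)² = (28/13 + 142)² = (1874/13)² = 3511876/169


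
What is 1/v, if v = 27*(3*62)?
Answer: 1/5022 ≈ 0.00019912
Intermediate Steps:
v = 5022 (v = 27*186 = 5022)
1/v = 1/5022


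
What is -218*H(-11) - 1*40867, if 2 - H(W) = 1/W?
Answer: -454551/11 ≈ -41323.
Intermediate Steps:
H(W) = 2 - 1/W
-218*H(-11) - 1*40867 = -218*(2 - 1/(-11)) - 1*40867 = -218*(2 - 1*(-1/11)) - 40867 = -218*(2 + 1/11) - 40867 = -218*23/11 - 40867 = -5014/11 - 40867 = -454551/11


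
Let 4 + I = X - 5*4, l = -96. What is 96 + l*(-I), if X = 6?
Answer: -1632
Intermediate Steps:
I = -18 (I = -4 + (6 - 5*4) = -4 + (6 - 20) = -4 - 14 = -18)
96 + l*(-I) = 96 - (-96)*(-18) = 96 - 96*18 = 96 - 1728 = -1632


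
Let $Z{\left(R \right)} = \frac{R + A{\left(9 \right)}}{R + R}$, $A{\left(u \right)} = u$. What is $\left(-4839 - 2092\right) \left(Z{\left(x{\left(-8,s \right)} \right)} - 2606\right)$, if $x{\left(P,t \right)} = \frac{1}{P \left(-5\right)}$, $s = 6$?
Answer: $\frac{33622281}{2} \approx 1.6811 \cdot 10^{7}$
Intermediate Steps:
$x{\left(P,t \right)} = - \frac{1}{5 P}$ ($x{\left(P,t \right)} = \frac{1}{\left(-5\right) P} = - \frac{1}{5 P}$)
$Z{\left(R \right)} = \frac{9 + R}{2 R}$ ($Z{\left(R \right)} = \frac{R + 9}{R + R} = \frac{9 + R}{2 R}$)
$\left(-4839 - 2092\right) \left(Z{\left(x{\left(-8,s \right)} \right)} - 2606\right) = \left(-4839 - 2092\right) \left(\frac{9 - \frac{1}{5 \left(-8\right)}}{2 \left(- \frac{1}{5 \left(-8\right)}\right)} - 2606\right) = \left(-4839 - 2092\right) \left(\frac{9 - - \frac{1}{40}}{2 \left(\left(- \frac{1}{5}\right) \left(- \frac{1}{8}\right)\right)} - 2606\right) = - 6931 \left(\frac{\frac{1}{\frac{1}{40}} \left(9 + \frac{1}{40}\right)}{2} - 2606\right) = - 6931 \left(\frac{1}{2} \cdot 40 \cdot \frac{361}{40} - 2606\right) = - 6931 \left(\frac{361}{2} - 2606\right) = \left(-6931\right) \left(- \frac{4851}{2}\right) = \frac{33622281}{2}$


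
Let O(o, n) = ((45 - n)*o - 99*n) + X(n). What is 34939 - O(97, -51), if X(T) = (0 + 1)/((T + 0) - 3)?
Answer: 1111213/54 ≈ 20578.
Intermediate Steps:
X(T) = 1/(-3 + T) (X(T) = 1/(T - 3) = 1/(-3 + T))
O(o, n) = 1/(-3 + n) - 99*n + o*(45 - n) (O(o, n) = ((45 - n)*o - 99*n) + 1/(-3 + n) = (o*(45 - n) - 99*n) + 1/(-3 + n) = (-99*n + o*(45 - n)) + 1/(-3 + n) = 1/(-3 + n) - 99*n + o*(45 - n))
34939 - O(97, -51) = 34939 - (1 + (-3 - 51)*(-99*(-51) + 45*97 - 1*(-51)*97))/(-3 - 51) = 34939 - (1 - 54*(5049 + 4365 + 4947))/(-54) = 34939 - (-1)*(1 - 54*14361)/54 = 34939 - (-1)*(1 - 775494)/54 = 34939 - (-1)*(-775493)/54 = 34939 - 1*775493/54 = 34939 - 775493/54 = 1111213/54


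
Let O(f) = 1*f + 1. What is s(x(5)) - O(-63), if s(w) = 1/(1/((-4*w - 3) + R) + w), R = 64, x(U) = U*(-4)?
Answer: 174637/2819 ≈ 61.950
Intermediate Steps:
x(U) = -4*U
s(w) = 1/(w + 1/(61 - 4*w)) (s(w) = 1/(1/((-4*w - 3) + 64) + w) = 1/(1/((-3 - 4*w) + 64) + w) = 1/(1/(61 - 4*w) + w) = 1/(w + 1/(61 - 4*w)))
O(f) = 1 + f (O(f) = f + 1 = 1 + f)
s(x(5)) - O(-63) = (61 - (-16)*5)/(1 - 4*(-4*5)² + 61*(-4*5)) - (1 - 63) = (61 - 4*(-20))/(1 - 4*(-20)² + 61*(-20)) - 1*(-62) = (61 + 80)/(1 - 4*400 - 1220) + 62 = 141/(1 - 1600 - 1220) + 62 = 141/(-2819) + 62 = -1/2819*141 + 62 = -141/2819 + 62 = 174637/2819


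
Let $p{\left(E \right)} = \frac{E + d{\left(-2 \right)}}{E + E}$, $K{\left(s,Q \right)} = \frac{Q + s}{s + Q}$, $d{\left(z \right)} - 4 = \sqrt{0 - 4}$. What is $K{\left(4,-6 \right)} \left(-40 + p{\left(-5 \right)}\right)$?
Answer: $- \frac{399}{10} - \frac{i}{5} \approx -39.9 - 0.2 i$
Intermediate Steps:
$d{\left(z \right)} = 4 + 2 i$ ($d{\left(z \right)} = 4 + \sqrt{0 - 4} = 4 + \sqrt{-4} = 4 + 2 i$)
$K{\left(s,Q \right)} = 1$ ($K{\left(s,Q \right)} = \frac{Q + s}{Q + s} = 1$)
$p{\left(E \right)} = \frac{4 + E + 2 i}{2 E}$ ($p{\left(E \right)} = \frac{E + \left(4 + 2 i\right)}{E + E} = \frac{4 + E + 2 i}{2 E}$)
$K{\left(4,-6 \right)} \left(-40 + p{\left(-5 \right)}\right) = 1 \left(-40 + \frac{2 + i + \frac{1}{2} \left(-5\right)}{-5}\right) = 1 \left(-40 - \frac{2 + i - \frac{5}{2}}{5}\right) = 1 \left(-40 - \frac{- \frac{1}{2} + i}{5}\right) = 1 \left(-40 + \left(\frac{1}{10} - \frac{i}{5}\right)\right) = 1 \left(- \frac{399}{10} - \frac{i}{5}\right) = - \frac{399}{10} - \frac{i}{5}$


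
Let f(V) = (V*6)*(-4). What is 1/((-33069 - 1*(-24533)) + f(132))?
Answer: -1/11704 ≈ -8.5441e-5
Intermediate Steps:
f(V) = -24*V (f(V) = (6*V)*(-4) = -24*V)
1/((-33069 - 1*(-24533)) + f(132)) = 1/((-33069 - 1*(-24533)) - 24*132) = 1/((-33069 + 24533) - 3168) = 1/(-8536 - 3168) = 1/(-11704) = -1/11704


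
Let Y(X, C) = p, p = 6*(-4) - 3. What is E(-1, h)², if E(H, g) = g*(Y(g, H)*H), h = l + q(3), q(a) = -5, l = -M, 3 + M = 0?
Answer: 2916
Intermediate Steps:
M = -3 (M = -3 + 0 = -3)
l = 3 (l = -1*(-3) = 3)
h = -2 (h = 3 - 5 = -2)
p = -27 (p = -24 - 3 = -27)
Y(X, C) = -27
E(H, g) = -27*H*g (E(H, g) = g*(-27*H) = -27*H*g)
E(-1, h)² = (-27*(-1)*(-2))² = (-54)² = 2916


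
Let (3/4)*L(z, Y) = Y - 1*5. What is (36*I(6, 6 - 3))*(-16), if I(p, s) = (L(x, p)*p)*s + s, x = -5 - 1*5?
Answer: -15552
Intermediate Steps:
x = -10 (x = -5 - 5 = -10)
L(z, Y) = -20/3 + 4*Y/3 (L(z, Y) = 4*(Y - 1*5)/3 = 4*(Y - 5)/3 = 4*(-5 + Y)/3 = -20/3 + 4*Y/3)
I(p, s) = s + p*s*(-20/3 + 4*p/3) (I(p, s) = ((-20/3 + 4*p/3)*p)*s + s = (p*(-20/3 + 4*p/3))*s + s = p*s*(-20/3 + 4*p/3) + s = s + p*s*(-20/3 + 4*p/3))
(36*I(6, 6 - 3))*(-16) = (36*((6 - 3)*(3 + 4*6*(-5 + 6))/3))*(-16) = (36*((⅓)*3*(3 + 4*6*1)))*(-16) = (36*((⅓)*3*(3 + 24)))*(-16) = (36*((⅓)*3*27))*(-16) = (36*27)*(-16) = 972*(-16) = -15552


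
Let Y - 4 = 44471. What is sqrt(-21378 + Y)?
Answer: sqrt(23097) ≈ 151.98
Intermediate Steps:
Y = 44475 (Y = 4 + 44471 = 44475)
sqrt(-21378 + Y) = sqrt(-21378 + 44475) = sqrt(23097)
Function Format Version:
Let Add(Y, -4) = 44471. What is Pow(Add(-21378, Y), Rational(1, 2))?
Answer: Pow(23097, Rational(1, 2)) ≈ 151.98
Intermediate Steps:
Y = 44475 (Y = Add(4, 44471) = 44475)
Pow(Add(-21378, Y), Rational(1, 2)) = Pow(Add(-21378, 44475), Rational(1, 2)) = Pow(23097, Rational(1, 2))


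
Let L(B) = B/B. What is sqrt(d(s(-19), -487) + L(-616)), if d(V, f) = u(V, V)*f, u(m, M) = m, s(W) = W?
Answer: sqrt(9254) ≈ 96.198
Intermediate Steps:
L(B) = 1
d(V, f) = V*f
sqrt(d(s(-19), -487) + L(-616)) = sqrt(-19*(-487) + 1) = sqrt(9253 + 1) = sqrt(9254)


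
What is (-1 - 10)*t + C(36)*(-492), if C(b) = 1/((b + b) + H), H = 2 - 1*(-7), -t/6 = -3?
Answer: -5510/27 ≈ -204.07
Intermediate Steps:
t = 18 (t = -6*(-3) = 18)
H = 9 (H = 2 + 7 = 9)
C(b) = 1/(9 + 2*b) (C(b) = 1/((b + b) + 9) = 1/(2*b + 9) = 1/(9 + 2*b))
(-1 - 10)*t + C(36)*(-492) = (-1 - 10)*18 - 492/(9 + 2*36) = -11*18 - 492/(9 + 72) = -198 - 492/81 = -198 + (1/81)*(-492) = -198 - 164/27 = -5510/27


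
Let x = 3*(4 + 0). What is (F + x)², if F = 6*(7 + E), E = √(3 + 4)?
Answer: 3168 + 648*√7 ≈ 4882.4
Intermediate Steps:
x = 12 (x = 3*4 = 12)
E = √7 ≈ 2.6458
F = 42 + 6*√7 (F = 6*(7 + √7) = 42 + 6*√7 ≈ 57.875)
(F + x)² = ((42 + 6*√7) + 12)² = (54 + 6*√7)²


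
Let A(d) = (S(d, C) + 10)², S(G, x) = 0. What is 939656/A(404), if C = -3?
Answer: 234914/25 ≈ 9396.6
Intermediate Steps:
A(d) = 100 (A(d) = (0 + 10)² = 10² = 100)
939656/A(404) = 939656/100 = 939656*(1/100) = 234914/25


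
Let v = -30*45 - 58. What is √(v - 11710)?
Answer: I*√13118 ≈ 114.53*I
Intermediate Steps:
v = -1408 (v = -1350 - 58 = -1408)
√(v - 11710) = √(-1408 - 11710) = √(-13118) = I*√13118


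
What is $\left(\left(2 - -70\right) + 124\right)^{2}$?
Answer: $38416$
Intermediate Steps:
$\left(\left(2 - -70\right) + 124\right)^{2} = \left(\left(2 + 70\right) + 124\right)^{2} = \left(72 + 124\right)^{2} = 196^{2} = 38416$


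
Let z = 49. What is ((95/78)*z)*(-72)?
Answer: -55860/13 ≈ -4296.9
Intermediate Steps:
((95/78)*z)*(-72) = ((95/78)*49)*(-72) = (4655/78)*(-72) = -55860/13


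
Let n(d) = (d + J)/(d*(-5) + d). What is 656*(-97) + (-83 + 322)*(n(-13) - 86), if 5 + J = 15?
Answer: -4378389/52 ≈ -84200.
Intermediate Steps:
J = 10 (J = -5 + 15 = 10)
n(d) = -(10 + d)/(4*d) (n(d) = (d + 10)/(d*(-5) + d) = (10 + d)/(-5*d + d) = (10 + d)/((-4*d)) = (10 + d)*(-1/(4*d)) = -(10 + d)/(4*d))
656*(-97) + (-83 + 322)*(n(-13) - 86) = 656*(-97) + (-83 + 322)*((¼)*(-10 - 1*(-13))/(-13) - 86) = -63632 + 239*((¼)*(-1/13)*(-10 + 13) - 86) = -63632 + 239*((¼)*(-1/13)*3 - 86) = -63632 + 239*(-3/52 - 86) = -63632 + 239*(-4475/52) = -63632 - 1069525/52 = -4378389/52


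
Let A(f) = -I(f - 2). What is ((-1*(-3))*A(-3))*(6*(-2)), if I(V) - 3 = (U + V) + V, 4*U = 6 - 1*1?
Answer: -207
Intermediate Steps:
U = 5/4 (U = (6 - 1*1)/4 = (6 - 1)/4 = (1/4)*5 = 5/4 ≈ 1.2500)
I(V) = 17/4 + 2*V (I(V) = 3 + ((5/4 + V) + V) = 3 + (5/4 + 2*V) = 17/4 + 2*V)
A(f) = -1/4 - 2*f (A(f) = -(17/4 + 2*(f - 2)) = -(17/4 + 2*(-2 + f)) = -(17/4 + (-4 + 2*f)) = -(1/4 + 2*f) = -1/4 - 2*f)
((-1*(-3))*A(-3))*(6*(-2)) = ((-1*(-3))*(-1/4 - 2*(-3)))*(6*(-2)) = (3*(-1/4 + 6))*(-12) = (3*(23/4))*(-12) = (69/4)*(-12) = -207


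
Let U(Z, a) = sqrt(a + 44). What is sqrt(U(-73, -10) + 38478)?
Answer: sqrt(38478 + sqrt(34)) ≈ 196.17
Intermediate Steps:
U(Z, a) = sqrt(44 + a)
sqrt(U(-73, -10) + 38478) = sqrt(sqrt(44 - 10) + 38478) = sqrt(sqrt(34) + 38478) = sqrt(38478 + sqrt(34))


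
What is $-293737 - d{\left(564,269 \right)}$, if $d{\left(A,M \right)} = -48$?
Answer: $-293689$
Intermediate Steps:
$-293737 - d{\left(564,269 \right)} = -293737 - -48 = -293737 + 48 = -293689$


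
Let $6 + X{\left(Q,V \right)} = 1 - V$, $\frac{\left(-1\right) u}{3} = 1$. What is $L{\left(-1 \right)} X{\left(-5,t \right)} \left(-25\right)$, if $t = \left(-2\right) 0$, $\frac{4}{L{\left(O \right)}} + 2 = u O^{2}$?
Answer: $-100$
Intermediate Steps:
$u = -3$ ($u = \left(-3\right) 1 = -3$)
$L{\left(O \right)} = \frac{4}{-2 - 3 O^{2}}$
$t = 0$
$X{\left(Q,V \right)} = -5 - V$ ($X{\left(Q,V \right)} = -6 - \left(-1 + V\right) = -5 - V$)
$L{\left(-1 \right)} X{\left(-5,t \right)} \left(-25\right) = - \frac{4}{2 + 3 \left(-1\right)^{2}} \left(-5 - 0\right) \left(-25\right) = - \frac{4}{2 + 3 \cdot 1} \left(-5 + 0\right) \left(-25\right) = - \frac{4}{2 + 3} \left(-5\right) \left(-25\right) = - \frac{4}{5} \left(-5\right) \left(-25\right) = \left(-4\right) \frac{1}{5} \left(-5\right) \left(-25\right) = \left(- \frac{4}{5}\right) \left(-5\right) \left(-25\right) = 4 \left(-25\right) = -100$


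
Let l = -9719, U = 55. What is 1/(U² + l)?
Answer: -1/6694 ≈ -0.00014939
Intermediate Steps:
1/(U² + l) = 1/(55² - 9719) = 1/(3025 - 9719) = 1/(-6694) = -1/6694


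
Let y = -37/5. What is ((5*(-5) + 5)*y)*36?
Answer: 5328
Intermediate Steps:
y = -37/5 (y = -37*⅕ = -37/5 ≈ -7.4000)
((5*(-5) + 5)*y)*36 = ((5*(-5) + 5)*(-37/5))*36 = ((-25 + 5)*(-37/5))*36 = -20*(-37/5)*36 = 148*36 = 5328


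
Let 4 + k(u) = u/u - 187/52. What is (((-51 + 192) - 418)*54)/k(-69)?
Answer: 777816/343 ≈ 2267.7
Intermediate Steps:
k(u) = -343/52 (k(u) = -4 + (u/u - 187/52) = -4 + (1 - 187*1/52) = -4 + (1 - 187/52) = -4 - 135/52 = -343/52)
(((-51 + 192) - 418)*54)/k(-69) = (((-51 + 192) - 418)*54)/(-343/52) = ((141 - 418)*54)*(-52/343) = -277*54*(-52/343) = -14958*(-52/343) = 777816/343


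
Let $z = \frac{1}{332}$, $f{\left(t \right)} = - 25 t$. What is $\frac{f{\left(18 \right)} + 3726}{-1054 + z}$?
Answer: $- \frac{1087632}{349927} \approx -3.1082$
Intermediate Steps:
$z = \frac{1}{332} \approx 0.003012$
$\frac{f{\left(18 \right)} + 3726}{-1054 + z} = \frac{\left(-25\right) 18 + 3726}{-1054 + \frac{1}{332}} = \frac{-450 + 3726}{- \frac{349927}{332}} = 3276 \left(- \frac{332}{349927}\right) = - \frac{1087632}{349927}$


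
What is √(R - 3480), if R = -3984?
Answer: 2*I*√1866 ≈ 86.394*I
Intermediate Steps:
√(R - 3480) = √(-3984 - 3480) = √(-7464) = 2*I*√1866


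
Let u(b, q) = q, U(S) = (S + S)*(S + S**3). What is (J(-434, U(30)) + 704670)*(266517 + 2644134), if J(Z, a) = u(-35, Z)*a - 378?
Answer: -2046644357427108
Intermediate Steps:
U(S) = 2*S*(S + S**3) (U(S) = (2*S)*(S + S**3) = 2*S*(S + S**3))
J(Z, a) = -378 + Z*a (J(Z, a) = Z*a - 378 = -378 + Z*a)
(J(-434, U(30)) + 704670)*(266517 + 2644134) = ((-378 - 868*30**2*(1 + 30**2)) + 704670)*(266517 + 2644134) = ((-378 - 868*900*(1 + 900)) + 704670)*2910651 = ((-378 - 868*900*901) + 704670)*2910651 = ((-378 - 434*1621800) + 704670)*2910651 = ((-378 - 703861200) + 704670)*2910651 = (-703861578 + 704670)*2910651 = -703156908*2910651 = -2046644357427108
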